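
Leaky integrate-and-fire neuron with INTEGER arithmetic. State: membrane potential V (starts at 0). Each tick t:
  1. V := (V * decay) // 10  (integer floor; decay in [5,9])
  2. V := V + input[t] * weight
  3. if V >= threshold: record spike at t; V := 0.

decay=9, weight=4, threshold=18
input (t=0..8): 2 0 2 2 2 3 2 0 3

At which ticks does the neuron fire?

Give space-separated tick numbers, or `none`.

Answer: 3 5 8

Derivation:
t=0: input=2 -> V=8
t=1: input=0 -> V=7
t=2: input=2 -> V=14
t=3: input=2 -> V=0 FIRE
t=4: input=2 -> V=8
t=5: input=3 -> V=0 FIRE
t=6: input=2 -> V=8
t=7: input=0 -> V=7
t=8: input=3 -> V=0 FIRE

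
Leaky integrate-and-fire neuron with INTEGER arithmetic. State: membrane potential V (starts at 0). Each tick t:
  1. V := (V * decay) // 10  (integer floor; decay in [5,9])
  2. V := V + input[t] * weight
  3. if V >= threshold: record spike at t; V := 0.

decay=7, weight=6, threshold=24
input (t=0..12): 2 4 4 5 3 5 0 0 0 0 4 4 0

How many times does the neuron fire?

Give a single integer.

Answer: 6

Derivation:
t=0: input=2 -> V=12
t=1: input=4 -> V=0 FIRE
t=2: input=4 -> V=0 FIRE
t=3: input=5 -> V=0 FIRE
t=4: input=3 -> V=18
t=5: input=5 -> V=0 FIRE
t=6: input=0 -> V=0
t=7: input=0 -> V=0
t=8: input=0 -> V=0
t=9: input=0 -> V=0
t=10: input=4 -> V=0 FIRE
t=11: input=4 -> V=0 FIRE
t=12: input=0 -> V=0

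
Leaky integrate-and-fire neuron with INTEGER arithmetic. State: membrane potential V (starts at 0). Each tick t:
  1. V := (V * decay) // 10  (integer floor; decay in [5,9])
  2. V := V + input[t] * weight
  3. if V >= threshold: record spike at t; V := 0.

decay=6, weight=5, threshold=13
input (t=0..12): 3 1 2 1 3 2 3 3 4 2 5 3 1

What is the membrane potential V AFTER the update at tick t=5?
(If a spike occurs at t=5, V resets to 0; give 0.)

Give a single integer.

t=0: input=3 -> V=0 FIRE
t=1: input=1 -> V=5
t=2: input=2 -> V=0 FIRE
t=3: input=1 -> V=5
t=4: input=3 -> V=0 FIRE
t=5: input=2 -> V=10
t=6: input=3 -> V=0 FIRE
t=7: input=3 -> V=0 FIRE
t=8: input=4 -> V=0 FIRE
t=9: input=2 -> V=10
t=10: input=5 -> V=0 FIRE
t=11: input=3 -> V=0 FIRE
t=12: input=1 -> V=5

Answer: 10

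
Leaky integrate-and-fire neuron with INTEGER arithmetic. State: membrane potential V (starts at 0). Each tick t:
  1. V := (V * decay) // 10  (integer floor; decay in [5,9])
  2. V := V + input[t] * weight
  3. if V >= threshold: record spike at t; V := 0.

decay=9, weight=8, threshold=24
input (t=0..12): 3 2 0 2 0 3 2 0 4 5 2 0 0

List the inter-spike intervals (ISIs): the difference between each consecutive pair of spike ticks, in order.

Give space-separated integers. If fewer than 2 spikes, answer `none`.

Answer: 3 2 3 1

Derivation:
t=0: input=3 -> V=0 FIRE
t=1: input=2 -> V=16
t=2: input=0 -> V=14
t=3: input=2 -> V=0 FIRE
t=4: input=0 -> V=0
t=5: input=3 -> V=0 FIRE
t=6: input=2 -> V=16
t=7: input=0 -> V=14
t=8: input=4 -> V=0 FIRE
t=9: input=5 -> V=0 FIRE
t=10: input=2 -> V=16
t=11: input=0 -> V=14
t=12: input=0 -> V=12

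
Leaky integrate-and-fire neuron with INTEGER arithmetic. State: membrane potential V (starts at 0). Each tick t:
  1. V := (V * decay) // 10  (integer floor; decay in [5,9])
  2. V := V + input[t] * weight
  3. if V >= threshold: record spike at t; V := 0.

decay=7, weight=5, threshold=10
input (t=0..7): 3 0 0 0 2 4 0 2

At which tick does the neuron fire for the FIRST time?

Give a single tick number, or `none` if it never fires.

t=0: input=3 -> V=0 FIRE
t=1: input=0 -> V=0
t=2: input=0 -> V=0
t=3: input=0 -> V=0
t=4: input=2 -> V=0 FIRE
t=5: input=4 -> V=0 FIRE
t=6: input=0 -> V=0
t=7: input=2 -> V=0 FIRE

Answer: 0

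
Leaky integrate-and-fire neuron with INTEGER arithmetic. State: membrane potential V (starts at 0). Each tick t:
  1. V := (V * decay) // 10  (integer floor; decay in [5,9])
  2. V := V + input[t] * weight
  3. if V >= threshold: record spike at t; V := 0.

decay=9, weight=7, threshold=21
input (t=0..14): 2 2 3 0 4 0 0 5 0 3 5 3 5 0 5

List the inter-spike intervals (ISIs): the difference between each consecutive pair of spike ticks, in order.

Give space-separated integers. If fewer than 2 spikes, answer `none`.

Answer: 1 2 3 2 1 1 1 2

Derivation:
t=0: input=2 -> V=14
t=1: input=2 -> V=0 FIRE
t=2: input=3 -> V=0 FIRE
t=3: input=0 -> V=0
t=4: input=4 -> V=0 FIRE
t=5: input=0 -> V=0
t=6: input=0 -> V=0
t=7: input=5 -> V=0 FIRE
t=8: input=0 -> V=0
t=9: input=3 -> V=0 FIRE
t=10: input=5 -> V=0 FIRE
t=11: input=3 -> V=0 FIRE
t=12: input=5 -> V=0 FIRE
t=13: input=0 -> V=0
t=14: input=5 -> V=0 FIRE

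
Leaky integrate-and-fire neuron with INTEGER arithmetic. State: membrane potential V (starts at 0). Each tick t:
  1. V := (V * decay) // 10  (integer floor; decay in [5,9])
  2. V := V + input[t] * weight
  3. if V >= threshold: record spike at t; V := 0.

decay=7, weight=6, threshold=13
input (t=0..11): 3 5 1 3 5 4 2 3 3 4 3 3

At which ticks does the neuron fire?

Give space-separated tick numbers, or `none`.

t=0: input=3 -> V=0 FIRE
t=1: input=5 -> V=0 FIRE
t=2: input=1 -> V=6
t=3: input=3 -> V=0 FIRE
t=4: input=5 -> V=0 FIRE
t=5: input=4 -> V=0 FIRE
t=6: input=2 -> V=12
t=7: input=3 -> V=0 FIRE
t=8: input=3 -> V=0 FIRE
t=9: input=4 -> V=0 FIRE
t=10: input=3 -> V=0 FIRE
t=11: input=3 -> V=0 FIRE

Answer: 0 1 3 4 5 7 8 9 10 11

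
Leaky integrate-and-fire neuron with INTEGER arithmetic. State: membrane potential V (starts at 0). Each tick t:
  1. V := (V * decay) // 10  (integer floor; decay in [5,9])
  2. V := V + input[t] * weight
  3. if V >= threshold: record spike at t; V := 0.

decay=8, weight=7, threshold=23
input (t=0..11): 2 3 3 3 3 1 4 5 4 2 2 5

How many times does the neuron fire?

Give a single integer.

Answer: 8

Derivation:
t=0: input=2 -> V=14
t=1: input=3 -> V=0 FIRE
t=2: input=3 -> V=21
t=3: input=3 -> V=0 FIRE
t=4: input=3 -> V=21
t=5: input=1 -> V=0 FIRE
t=6: input=4 -> V=0 FIRE
t=7: input=5 -> V=0 FIRE
t=8: input=4 -> V=0 FIRE
t=9: input=2 -> V=14
t=10: input=2 -> V=0 FIRE
t=11: input=5 -> V=0 FIRE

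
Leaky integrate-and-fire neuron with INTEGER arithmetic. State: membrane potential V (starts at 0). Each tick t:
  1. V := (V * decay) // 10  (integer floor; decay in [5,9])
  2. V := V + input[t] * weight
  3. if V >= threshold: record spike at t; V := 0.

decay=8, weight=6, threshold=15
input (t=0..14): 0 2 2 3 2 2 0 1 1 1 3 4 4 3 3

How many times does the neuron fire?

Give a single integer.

t=0: input=0 -> V=0
t=1: input=2 -> V=12
t=2: input=2 -> V=0 FIRE
t=3: input=3 -> V=0 FIRE
t=4: input=2 -> V=12
t=5: input=2 -> V=0 FIRE
t=6: input=0 -> V=0
t=7: input=1 -> V=6
t=8: input=1 -> V=10
t=9: input=1 -> V=14
t=10: input=3 -> V=0 FIRE
t=11: input=4 -> V=0 FIRE
t=12: input=4 -> V=0 FIRE
t=13: input=3 -> V=0 FIRE
t=14: input=3 -> V=0 FIRE

Answer: 8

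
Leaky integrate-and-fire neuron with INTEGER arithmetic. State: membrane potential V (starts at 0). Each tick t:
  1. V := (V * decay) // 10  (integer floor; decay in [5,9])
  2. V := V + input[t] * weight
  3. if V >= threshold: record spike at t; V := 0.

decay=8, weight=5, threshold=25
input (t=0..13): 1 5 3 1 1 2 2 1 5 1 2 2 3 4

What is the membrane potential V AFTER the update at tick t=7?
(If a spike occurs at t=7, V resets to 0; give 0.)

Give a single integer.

t=0: input=1 -> V=5
t=1: input=5 -> V=0 FIRE
t=2: input=3 -> V=15
t=3: input=1 -> V=17
t=4: input=1 -> V=18
t=5: input=2 -> V=24
t=6: input=2 -> V=0 FIRE
t=7: input=1 -> V=5
t=8: input=5 -> V=0 FIRE
t=9: input=1 -> V=5
t=10: input=2 -> V=14
t=11: input=2 -> V=21
t=12: input=3 -> V=0 FIRE
t=13: input=4 -> V=20

Answer: 5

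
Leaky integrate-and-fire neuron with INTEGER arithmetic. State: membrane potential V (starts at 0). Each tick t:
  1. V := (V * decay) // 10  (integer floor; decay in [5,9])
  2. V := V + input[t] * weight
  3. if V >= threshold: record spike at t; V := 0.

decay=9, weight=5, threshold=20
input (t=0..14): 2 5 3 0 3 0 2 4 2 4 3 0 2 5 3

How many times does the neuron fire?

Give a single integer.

Answer: 6

Derivation:
t=0: input=2 -> V=10
t=1: input=5 -> V=0 FIRE
t=2: input=3 -> V=15
t=3: input=0 -> V=13
t=4: input=3 -> V=0 FIRE
t=5: input=0 -> V=0
t=6: input=2 -> V=10
t=7: input=4 -> V=0 FIRE
t=8: input=2 -> V=10
t=9: input=4 -> V=0 FIRE
t=10: input=3 -> V=15
t=11: input=0 -> V=13
t=12: input=2 -> V=0 FIRE
t=13: input=5 -> V=0 FIRE
t=14: input=3 -> V=15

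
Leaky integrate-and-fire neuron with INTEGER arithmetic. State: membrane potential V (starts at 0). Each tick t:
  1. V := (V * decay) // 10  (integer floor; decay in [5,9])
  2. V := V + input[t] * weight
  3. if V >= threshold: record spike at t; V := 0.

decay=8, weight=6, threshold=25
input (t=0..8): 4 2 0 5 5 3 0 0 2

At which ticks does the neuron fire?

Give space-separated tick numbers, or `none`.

Answer: 1 3 4

Derivation:
t=0: input=4 -> V=24
t=1: input=2 -> V=0 FIRE
t=2: input=0 -> V=0
t=3: input=5 -> V=0 FIRE
t=4: input=5 -> V=0 FIRE
t=5: input=3 -> V=18
t=6: input=0 -> V=14
t=7: input=0 -> V=11
t=8: input=2 -> V=20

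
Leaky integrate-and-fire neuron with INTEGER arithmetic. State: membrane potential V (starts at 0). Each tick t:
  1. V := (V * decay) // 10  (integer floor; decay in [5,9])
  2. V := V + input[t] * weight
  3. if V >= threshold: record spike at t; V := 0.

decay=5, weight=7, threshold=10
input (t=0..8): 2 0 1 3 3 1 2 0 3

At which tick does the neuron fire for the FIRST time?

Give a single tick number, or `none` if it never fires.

t=0: input=2 -> V=0 FIRE
t=1: input=0 -> V=0
t=2: input=1 -> V=7
t=3: input=3 -> V=0 FIRE
t=4: input=3 -> V=0 FIRE
t=5: input=1 -> V=7
t=6: input=2 -> V=0 FIRE
t=7: input=0 -> V=0
t=8: input=3 -> V=0 FIRE

Answer: 0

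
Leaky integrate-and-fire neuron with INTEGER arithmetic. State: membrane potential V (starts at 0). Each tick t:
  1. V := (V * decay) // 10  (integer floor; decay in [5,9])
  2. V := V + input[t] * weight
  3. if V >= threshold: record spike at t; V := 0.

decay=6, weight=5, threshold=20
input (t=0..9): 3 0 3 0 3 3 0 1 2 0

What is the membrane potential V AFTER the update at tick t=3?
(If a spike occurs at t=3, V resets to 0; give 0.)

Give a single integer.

t=0: input=3 -> V=15
t=1: input=0 -> V=9
t=2: input=3 -> V=0 FIRE
t=3: input=0 -> V=0
t=4: input=3 -> V=15
t=5: input=3 -> V=0 FIRE
t=6: input=0 -> V=0
t=7: input=1 -> V=5
t=8: input=2 -> V=13
t=9: input=0 -> V=7

Answer: 0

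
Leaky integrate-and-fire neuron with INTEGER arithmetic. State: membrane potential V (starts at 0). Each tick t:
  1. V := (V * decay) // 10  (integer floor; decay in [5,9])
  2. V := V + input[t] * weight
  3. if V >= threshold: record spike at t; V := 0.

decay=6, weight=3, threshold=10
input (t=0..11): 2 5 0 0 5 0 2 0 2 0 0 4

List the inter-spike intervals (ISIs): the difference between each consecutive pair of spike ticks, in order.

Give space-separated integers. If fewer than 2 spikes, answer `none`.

t=0: input=2 -> V=6
t=1: input=5 -> V=0 FIRE
t=2: input=0 -> V=0
t=3: input=0 -> V=0
t=4: input=5 -> V=0 FIRE
t=5: input=0 -> V=0
t=6: input=2 -> V=6
t=7: input=0 -> V=3
t=8: input=2 -> V=7
t=9: input=0 -> V=4
t=10: input=0 -> V=2
t=11: input=4 -> V=0 FIRE

Answer: 3 7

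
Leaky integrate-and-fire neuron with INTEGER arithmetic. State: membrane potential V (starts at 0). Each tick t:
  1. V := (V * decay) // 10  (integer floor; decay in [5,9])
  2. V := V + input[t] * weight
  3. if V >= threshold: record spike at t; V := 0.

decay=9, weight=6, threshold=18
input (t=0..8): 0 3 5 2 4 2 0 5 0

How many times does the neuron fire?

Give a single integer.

Answer: 4

Derivation:
t=0: input=0 -> V=0
t=1: input=3 -> V=0 FIRE
t=2: input=5 -> V=0 FIRE
t=3: input=2 -> V=12
t=4: input=4 -> V=0 FIRE
t=5: input=2 -> V=12
t=6: input=0 -> V=10
t=7: input=5 -> V=0 FIRE
t=8: input=0 -> V=0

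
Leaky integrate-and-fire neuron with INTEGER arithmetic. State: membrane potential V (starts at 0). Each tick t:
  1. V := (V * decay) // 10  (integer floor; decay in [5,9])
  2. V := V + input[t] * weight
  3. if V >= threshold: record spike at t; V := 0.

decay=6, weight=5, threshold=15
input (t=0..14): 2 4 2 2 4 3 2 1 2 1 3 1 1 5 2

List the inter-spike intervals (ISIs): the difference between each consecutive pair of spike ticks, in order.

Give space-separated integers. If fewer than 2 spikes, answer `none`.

Answer: 2 1 1 3 2 3

Derivation:
t=0: input=2 -> V=10
t=1: input=4 -> V=0 FIRE
t=2: input=2 -> V=10
t=3: input=2 -> V=0 FIRE
t=4: input=4 -> V=0 FIRE
t=5: input=3 -> V=0 FIRE
t=6: input=2 -> V=10
t=7: input=1 -> V=11
t=8: input=2 -> V=0 FIRE
t=9: input=1 -> V=5
t=10: input=3 -> V=0 FIRE
t=11: input=1 -> V=5
t=12: input=1 -> V=8
t=13: input=5 -> V=0 FIRE
t=14: input=2 -> V=10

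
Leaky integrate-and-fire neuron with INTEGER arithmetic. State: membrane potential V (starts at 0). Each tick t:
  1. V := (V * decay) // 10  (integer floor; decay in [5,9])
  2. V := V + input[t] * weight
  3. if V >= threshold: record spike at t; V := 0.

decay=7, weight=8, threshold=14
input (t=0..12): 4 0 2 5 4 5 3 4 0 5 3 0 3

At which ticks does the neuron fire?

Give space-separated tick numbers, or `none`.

t=0: input=4 -> V=0 FIRE
t=1: input=0 -> V=0
t=2: input=2 -> V=0 FIRE
t=3: input=5 -> V=0 FIRE
t=4: input=4 -> V=0 FIRE
t=5: input=5 -> V=0 FIRE
t=6: input=3 -> V=0 FIRE
t=7: input=4 -> V=0 FIRE
t=8: input=0 -> V=0
t=9: input=5 -> V=0 FIRE
t=10: input=3 -> V=0 FIRE
t=11: input=0 -> V=0
t=12: input=3 -> V=0 FIRE

Answer: 0 2 3 4 5 6 7 9 10 12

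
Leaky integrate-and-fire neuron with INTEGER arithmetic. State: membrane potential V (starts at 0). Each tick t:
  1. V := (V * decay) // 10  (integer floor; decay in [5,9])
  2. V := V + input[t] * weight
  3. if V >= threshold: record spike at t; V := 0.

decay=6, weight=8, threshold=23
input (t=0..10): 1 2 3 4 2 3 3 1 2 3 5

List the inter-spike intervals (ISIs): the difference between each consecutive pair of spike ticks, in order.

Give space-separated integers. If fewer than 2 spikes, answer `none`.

t=0: input=1 -> V=8
t=1: input=2 -> V=20
t=2: input=3 -> V=0 FIRE
t=3: input=4 -> V=0 FIRE
t=4: input=2 -> V=16
t=5: input=3 -> V=0 FIRE
t=6: input=3 -> V=0 FIRE
t=7: input=1 -> V=8
t=8: input=2 -> V=20
t=9: input=3 -> V=0 FIRE
t=10: input=5 -> V=0 FIRE

Answer: 1 2 1 3 1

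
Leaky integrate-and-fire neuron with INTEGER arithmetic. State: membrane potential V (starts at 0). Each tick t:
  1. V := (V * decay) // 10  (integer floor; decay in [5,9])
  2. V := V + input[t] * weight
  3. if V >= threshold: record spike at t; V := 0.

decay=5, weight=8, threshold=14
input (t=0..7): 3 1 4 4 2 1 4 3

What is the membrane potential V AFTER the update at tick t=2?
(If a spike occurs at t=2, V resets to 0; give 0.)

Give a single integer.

Answer: 0

Derivation:
t=0: input=3 -> V=0 FIRE
t=1: input=1 -> V=8
t=2: input=4 -> V=0 FIRE
t=3: input=4 -> V=0 FIRE
t=4: input=2 -> V=0 FIRE
t=5: input=1 -> V=8
t=6: input=4 -> V=0 FIRE
t=7: input=3 -> V=0 FIRE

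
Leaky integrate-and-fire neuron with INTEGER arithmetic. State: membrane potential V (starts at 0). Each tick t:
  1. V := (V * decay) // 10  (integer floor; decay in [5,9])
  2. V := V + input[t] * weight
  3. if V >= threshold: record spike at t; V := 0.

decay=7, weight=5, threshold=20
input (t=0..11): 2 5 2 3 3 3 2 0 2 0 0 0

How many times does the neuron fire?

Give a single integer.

Answer: 3

Derivation:
t=0: input=2 -> V=10
t=1: input=5 -> V=0 FIRE
t=2: input=2 -> V=10
t=3: input=3 -> V=0 FIRE
t=4: input=3 -> V=15
t=5: input=3 -> V=0 FIRE
t=6: input=2 -> V=10
t=7: input=0 -> V=7
t=8: input=2 -> V=14
t=9: input=0 -> V=9
t=10: input=0 -> V=6
t=11: input=0 -> V=4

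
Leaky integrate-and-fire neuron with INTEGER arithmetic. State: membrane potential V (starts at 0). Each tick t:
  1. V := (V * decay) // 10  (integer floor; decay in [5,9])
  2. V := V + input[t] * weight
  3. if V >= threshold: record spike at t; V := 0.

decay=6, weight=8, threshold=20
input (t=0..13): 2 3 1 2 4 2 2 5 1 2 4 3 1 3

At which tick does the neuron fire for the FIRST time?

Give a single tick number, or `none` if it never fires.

t=0: input=2 -> V=16
t=1: input=3 -> V=0 FIRE
t=2: input=1 -> V=8
t=3: input=2 -> V=0 FIRE
t=4: input=4 -> V=0 FIRE
t=5: input=2 -> V=16
t=6: input=2 -> V=0 FIRE
t=7: input=5 -> V=0 FIRE
t=8: input=1 -> V=8
t=9: input=2 -> V=0 FIRE
t=10: input=4 -> V=0 FIRE
t=11: input=3 -> V=0 FIRE
t=12: input=1 -> V=8
t=13: input=3 -> V=0 FIRE

Answer: 1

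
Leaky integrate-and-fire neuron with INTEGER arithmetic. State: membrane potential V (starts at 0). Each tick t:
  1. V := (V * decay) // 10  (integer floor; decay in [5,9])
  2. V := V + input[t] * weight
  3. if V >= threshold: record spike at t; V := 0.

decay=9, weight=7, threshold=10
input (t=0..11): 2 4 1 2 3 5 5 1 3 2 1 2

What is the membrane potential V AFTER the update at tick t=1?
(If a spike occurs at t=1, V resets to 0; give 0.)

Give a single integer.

t=0: input=2 -> V=0 FIRE
t=1: input=4 -> V=0 FIRE
t=2: input=1 -> V=7
t=3: input=2 -> V=0 FIRE
t=4: input=3 -> V=0 FIRE
t=5: input=5 -> V=0 FIRE
t=6: input=5 -> V=0 FIRE
t=7: input=1 -> V=7
t=8: input=3 -> V=0 FIRE
t=9: input=2 -> V=0 FIRE
t=10: input=1 -> V=7
t=11: input=2 -> V=0 FIRE

Answer: 0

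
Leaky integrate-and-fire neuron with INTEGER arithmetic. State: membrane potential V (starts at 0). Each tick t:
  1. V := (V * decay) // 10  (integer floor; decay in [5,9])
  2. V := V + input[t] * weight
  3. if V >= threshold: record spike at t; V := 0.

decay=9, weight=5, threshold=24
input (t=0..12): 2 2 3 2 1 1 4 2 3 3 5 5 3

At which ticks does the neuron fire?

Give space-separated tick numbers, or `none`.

t=0: input=2 -> V=10
t=1: input=2 -> V=19
t=2: input=3 -> V=0 FIRE
t=3: input=2 -> V=10
t=4: input=1 -> V=14
t=5: input=1 -> V=17
t=6: input=4 -> V=0 FIRE
t=7: input=2 -> V=10
t=8: input=3 -> V=0 FIRE
t=9: input=3 -> V=15
t=10: input=5 -> V=0 FIRE
t=11: input=5 -> V=0 FIRE
t=12: input=3 -> V=15

Answer: 2 6 8 10 11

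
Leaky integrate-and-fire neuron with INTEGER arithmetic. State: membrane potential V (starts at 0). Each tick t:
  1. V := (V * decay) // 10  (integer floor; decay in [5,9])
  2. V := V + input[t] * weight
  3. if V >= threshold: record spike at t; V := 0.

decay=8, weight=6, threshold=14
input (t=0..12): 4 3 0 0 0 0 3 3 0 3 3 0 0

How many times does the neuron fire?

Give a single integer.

t=0: input=4 -> V=0 FIRE
t=1: input=3 -> V=0 FIRE
t=2: input=0 -> V=0
t=3: input=0 -> V=0
t=4: input=0 -> V=0
t=5: input=0 -> V=0
t=6: input=3 -> V=0 FIRE
t=7: input=3 -> V=0 FIRE
t=8: input=0 -> V=0
t=9: input=3 -> V=0 FIRE
t=10: input=3 -> V=0 FIRE
t=11: input=0 -> V=0
t=12: input=0 -> V=0

Answer: 6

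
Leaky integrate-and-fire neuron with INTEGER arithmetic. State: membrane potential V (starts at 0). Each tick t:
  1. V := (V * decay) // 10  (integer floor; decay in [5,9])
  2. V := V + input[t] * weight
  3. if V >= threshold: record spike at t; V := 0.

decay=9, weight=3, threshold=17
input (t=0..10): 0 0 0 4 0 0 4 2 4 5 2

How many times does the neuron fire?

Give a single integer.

Answer: 3

Derivation:
t=0: input=0 -> V=0
t=1: input=0 -> V=0
t=2: input=0 -> V=0
t=3: input=4 -> V=12
t=4: input=0 -> V=10
t=5: input=0 -> V=9
t=6: input=4 -> V=0 FIRE
t=7: input=2 -> V=6
t=8: input=4 -> V=0 FIRE
t=9: input=5 -> V=15
t=10: input=2 -> V=0 FIRE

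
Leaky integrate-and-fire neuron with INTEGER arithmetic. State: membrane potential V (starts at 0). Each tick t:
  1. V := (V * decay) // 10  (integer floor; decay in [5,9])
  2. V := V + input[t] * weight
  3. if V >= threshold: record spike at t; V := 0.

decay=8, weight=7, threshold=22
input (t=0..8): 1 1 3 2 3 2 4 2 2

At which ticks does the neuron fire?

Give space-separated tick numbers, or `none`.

t=0: input=1 -> V=7
t=1: input=1 -> V=12
t=2: input=3 -> V=0 FIRE
t=3: input=2 -> V=14
t=4: input=3 -> V=0 FIRE
t=5: input=2 -> V=14
t=6: input=4 -> V=0 FIRE
t=7: input=2 -> V=14
t=8: input=2 -> V=0 FIRE

Answer: 2 4 6 8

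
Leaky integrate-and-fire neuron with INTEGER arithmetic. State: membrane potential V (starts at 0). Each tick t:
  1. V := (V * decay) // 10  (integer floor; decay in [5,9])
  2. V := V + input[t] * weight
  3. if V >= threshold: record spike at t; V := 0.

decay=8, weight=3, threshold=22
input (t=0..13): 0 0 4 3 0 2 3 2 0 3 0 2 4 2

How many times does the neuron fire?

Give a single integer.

Answer: 2

Derivation:
t=0: input=0 -> V=0
t=1: input=0 -> V=0
t=2: input=4 -> V=12
t=3: input=3 -> V=18
t=4: input=0 -> V=14
t=5: input=2 -> V=17
t=6: input=3 -> V=0 FIRE
t=7: input=2 -> V=6
t=8: input=0 -> V=4
t=9: input=3 -> V=12
t=10: input=0 -> V=9
t=11: input=2 -> V=13
t=12: input=4 -> V=0 FIRE
t=13: input=2 -> V=6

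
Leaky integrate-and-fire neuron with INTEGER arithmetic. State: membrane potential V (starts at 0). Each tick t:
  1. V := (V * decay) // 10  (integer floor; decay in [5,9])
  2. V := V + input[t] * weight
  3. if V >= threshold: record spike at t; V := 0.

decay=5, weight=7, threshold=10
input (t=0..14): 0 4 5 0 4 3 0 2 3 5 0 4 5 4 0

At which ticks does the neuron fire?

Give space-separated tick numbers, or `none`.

t=0: input=0 -> V=0
t=1: input=4 -> V=0 FIRE
t=2: input=5 -> V=0 FIRE
t=3: input=0 -> V=0
t=4: input=4 -> V=0 FIRE
t=5: input=3 -> V=0 FIRE
t=6: input=0 -> V=0
t=7: input=2 -> V=0 FIRE
t=8: input=3 -> V=0 FIRE
t=9: input=5 -> V=0 FIRE
t=10: input=0 -> V=0
t=11: input=4 -> V=0 FIRE
t=12: input=5 -> V=0 FIRE
t=13: input=4 -> V=0 FIRE
t=14: input=0 -> V=0

Answer: 1 2 4 5 7 8 9 11 12 13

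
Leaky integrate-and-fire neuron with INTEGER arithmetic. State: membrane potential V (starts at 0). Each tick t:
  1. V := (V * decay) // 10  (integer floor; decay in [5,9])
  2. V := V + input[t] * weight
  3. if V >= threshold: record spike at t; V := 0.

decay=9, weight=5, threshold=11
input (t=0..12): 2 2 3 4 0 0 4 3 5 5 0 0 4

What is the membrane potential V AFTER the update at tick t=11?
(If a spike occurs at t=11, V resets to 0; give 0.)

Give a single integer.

Answer: 0

Derivation:
t=0: input=2 -> V=10
t=1: input=2 -> V=0 FIRE
t=2: input=3 -> V=0 FIRE
t=3: input=4 -> V=0 FIRE
t=4: input=0 -> V=0
t=5: input=0 -> V=0
t=6: input=4 -> V=0 FIRE
t=7: input=3 -> V=0 FIRE
t=8: input=5 -> V=0 FIRE
t=9: input=5 -> V=0 FIRE
t=10: input=0 -> V=0
t=11: input=0 -> V=0
t=12: input=4 -> V=0 FIRE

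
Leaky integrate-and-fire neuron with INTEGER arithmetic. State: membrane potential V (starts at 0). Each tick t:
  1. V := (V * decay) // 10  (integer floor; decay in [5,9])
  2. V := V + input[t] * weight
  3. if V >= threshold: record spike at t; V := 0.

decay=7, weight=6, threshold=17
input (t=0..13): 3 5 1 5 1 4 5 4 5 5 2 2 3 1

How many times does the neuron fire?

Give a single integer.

Answer: 10

Derivation:
t=0: input=3 -> V=0 FIRE
t=1: input=5 -> V=0 FIRE
t=2: input=1 -> V=6
t=3: input=5 -> V=0 FIRE
t=4: input=1 -> V=6
t=5: input=4 -> V=0 FIRE
t=6: input=5 -> V=0 FIRE
t=7: input=4 -> V=0 FIRE
t=8: input=5 -> V=0 FIRE
t=9: input=5 -> V=0 FIRE
t=10: input=2 -> V=12
t=11: input=2 -> V=0 FIRE
t=12: input=3 -> V=0 FIRE
t=13: input=1 -> V=6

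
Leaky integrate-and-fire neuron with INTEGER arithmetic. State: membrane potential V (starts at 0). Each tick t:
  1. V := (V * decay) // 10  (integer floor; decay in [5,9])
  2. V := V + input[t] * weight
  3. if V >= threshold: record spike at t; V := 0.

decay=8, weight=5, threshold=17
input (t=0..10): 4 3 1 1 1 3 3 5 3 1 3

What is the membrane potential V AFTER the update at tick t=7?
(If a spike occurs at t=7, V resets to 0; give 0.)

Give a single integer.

Answer: 0

Derivation:
t=0: input=4 -> V=0 FIRE
t=1: input=3 -> V=15
t=2: input=1 -> V=0 FIRE
t=3: input=1 -> V=5
t=4: input=1 -> V=9
t=5: input=3 -> V=0 FIRE
t=6: input=3 -> V=15
t=7: input=5 -> V=0 FIRE
t=8: input=3 -> V=15
t=9: input=1 -> V=0 FIRE
t=10: input=3 -> V=15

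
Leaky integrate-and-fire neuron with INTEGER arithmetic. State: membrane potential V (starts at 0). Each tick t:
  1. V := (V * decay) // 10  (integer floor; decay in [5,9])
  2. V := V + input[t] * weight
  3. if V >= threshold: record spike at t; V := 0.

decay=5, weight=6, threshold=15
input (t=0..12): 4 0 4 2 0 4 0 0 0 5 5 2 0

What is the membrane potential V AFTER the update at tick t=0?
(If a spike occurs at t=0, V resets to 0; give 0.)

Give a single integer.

t=0: input=4 -> V=0 FIRE
t=1: input=0 -> V=0
t=2: input=4 -> V=0 FIRE
t=3: input=2 -> V=12
t=4: input=0 -> V=6
t=5: input=4 -> V=0 FIRE
t=6: input=0 -> V=0
t=7: input=0 -> V=0
t=8: input=0 -> V=0
t=9: input=5 -> V=0 FIRE
t=10: input=5 -> V=0 FIRE
t=11: input=2 -> V=12
t=12: input=0 -> V=6

Answer: 0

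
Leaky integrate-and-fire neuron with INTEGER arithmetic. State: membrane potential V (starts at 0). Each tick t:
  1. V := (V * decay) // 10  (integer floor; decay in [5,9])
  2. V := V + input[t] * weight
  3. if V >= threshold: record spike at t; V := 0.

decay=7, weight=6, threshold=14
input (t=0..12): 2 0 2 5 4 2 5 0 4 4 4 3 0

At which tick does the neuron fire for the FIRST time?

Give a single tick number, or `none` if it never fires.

Answer: 2

Derivation:
t=0: input=2 -> V=12
t=1: input=0 -> V=8
t=2: input=2 -> V=0 FIRE
t=3: input=5 -> V=0 FIRE
t=4: input=4 -> V=0 FIRE
t=5: input=2 -> V=12
t=6: input=5 -> V=0 FIRE
t=7: input=0 -> V=0
t=8: input=4 -> V=0 FIRE
t=9: input=4 -> V=0 FIRE
t=10: input=4 -> V=0 FIRE
t=11: input=3 -> V=0 FIRE
t=12: input=0 -> V=0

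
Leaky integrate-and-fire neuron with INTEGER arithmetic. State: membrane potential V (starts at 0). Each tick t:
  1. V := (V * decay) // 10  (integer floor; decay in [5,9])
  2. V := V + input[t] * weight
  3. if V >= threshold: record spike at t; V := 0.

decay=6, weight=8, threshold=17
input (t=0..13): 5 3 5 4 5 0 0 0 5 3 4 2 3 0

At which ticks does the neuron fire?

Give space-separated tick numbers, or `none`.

t=0: input=5 -> V=0 FIRE
t=1: input=3 -> V=0 FIRE
t=2: input=5 -> V=0 FIRE
t=3: input=4 -> V=0 FIRE
t=4: input=5 -> V=0 FIRE
t=5: input=0 -> V=0
t=6: input=0 -> V=0
t=7: input=0 -> V=0
t=8: input=5 -> V=0 FIRE
t=9: input=3 -> V=0 FIRE
t=10: input=4 -> V=0 FIRE
t=11: input=2 -> V=16
t=12: input=3 -> V=0 FIRE
t=13: input=0 -> V=0

Answer: 0 1 2 3 4 8 9 10 12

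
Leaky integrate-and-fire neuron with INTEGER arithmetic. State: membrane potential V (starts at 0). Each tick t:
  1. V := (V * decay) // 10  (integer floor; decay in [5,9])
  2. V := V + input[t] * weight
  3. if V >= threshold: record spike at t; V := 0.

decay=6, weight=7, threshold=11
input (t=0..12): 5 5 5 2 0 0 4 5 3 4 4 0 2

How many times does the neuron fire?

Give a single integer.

Answer: 10

Derivation:
t=0: input=5 -> V=0 FIRE
t=1: input=5 -> V=0 FIRE
t=2: input=5 -> V=0 FIRE
t=3: input=2 -> V=0 FIRE
t=4: input=0 -> V=0
t=5: input=0 -> V=0
t=6: input=4 -> V=0 FIRE
t=7: input=5 -> V=0 FIRE
t=8: input=3 -> V=0 FIRE
t=9: input=4 -> V=0 FIRE
t=10: input=4 -> V=0 FIRE
t=11: input=0 -> V=0
t=12: input=2 -> V=0 FIRE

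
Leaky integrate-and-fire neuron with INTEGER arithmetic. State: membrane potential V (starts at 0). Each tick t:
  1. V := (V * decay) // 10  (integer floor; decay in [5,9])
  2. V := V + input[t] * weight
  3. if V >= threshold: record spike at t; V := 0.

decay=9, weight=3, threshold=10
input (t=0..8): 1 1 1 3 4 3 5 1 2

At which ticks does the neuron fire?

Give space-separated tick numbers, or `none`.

Answer: 3 4 6

Derivation:
t=0: input=1 -> V=3
t=1: input=1 -> V=5
t=2: input=1 -> V=7
t=3: input=3 -> V=0 FIRE
t=4: input=4 -> V=0 FIRE
t=5: input=3 -> V=9
t=6: input=5 -> V=0 FIRE
t=7: input=1 -> V=3
t=8: input=2 -> V=8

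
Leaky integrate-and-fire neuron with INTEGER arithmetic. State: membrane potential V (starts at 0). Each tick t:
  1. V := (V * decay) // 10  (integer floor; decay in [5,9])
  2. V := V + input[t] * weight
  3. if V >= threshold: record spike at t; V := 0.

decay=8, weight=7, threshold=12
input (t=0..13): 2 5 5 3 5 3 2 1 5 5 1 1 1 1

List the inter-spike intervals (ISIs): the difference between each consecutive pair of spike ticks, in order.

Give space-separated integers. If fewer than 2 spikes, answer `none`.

t=0: input=2 -> V=0 FIRE
t=1: input=5 -> V=0 FIRE
t=2: input=5 -> V=0 FIRE
t=3: input=3 -> V=0 FIRE
t=4: input=5 -> V=0 FIRE
t=5: input=3 -> V=0 FIRE
t=6: input=2 -> V=0 FIRE
t=7: input=1 -> V=7
t=8: input=5 -> V=0 FIRE
t=9: input=5 -> V=0 FIRE
t=10: input=1 -> V=7
t=11: input=1 -> V=0 FIRE
t=12: input=1 -> V=7
t=13: input=1 -> V=0 FIRE

Answer: 1 1 1 1 1 1 2 1 2 2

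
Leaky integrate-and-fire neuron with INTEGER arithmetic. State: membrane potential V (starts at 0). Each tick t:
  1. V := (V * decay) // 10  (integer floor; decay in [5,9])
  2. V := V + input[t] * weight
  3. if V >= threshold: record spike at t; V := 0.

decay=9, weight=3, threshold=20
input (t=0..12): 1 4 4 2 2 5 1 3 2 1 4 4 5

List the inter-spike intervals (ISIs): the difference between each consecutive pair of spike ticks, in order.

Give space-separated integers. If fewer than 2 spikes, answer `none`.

Answer: 3 5 2

Derivation:
t=0: input=1 -> V=3
t=1: input=4 -> V=14
t=2: input=4 -> V=0 FIRE
t=3: input=2 -> V=6
t=4: input=2 -> V=11
t=5: input=5 -> V=0 FIRE
t=6: input=1 -> V=3
t=7: input=3 -> V=11
t=8: input=2 -> V=15
t=9: input=1 -> V=16
t=10: input=4 -> V=0 FIRE
t=11: input=4 -> V=12
t=12: input=5 -> V=0 FIRE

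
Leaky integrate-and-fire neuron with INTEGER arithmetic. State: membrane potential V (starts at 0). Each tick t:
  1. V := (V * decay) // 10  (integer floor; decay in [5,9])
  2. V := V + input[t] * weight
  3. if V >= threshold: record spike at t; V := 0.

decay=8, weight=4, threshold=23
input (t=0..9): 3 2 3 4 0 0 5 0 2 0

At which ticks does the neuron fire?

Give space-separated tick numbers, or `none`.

t=0: input=3 -> V=12
t=1: input=2 -> V=17
t=2: input=3 -> V=0 FIRE
t=3: input=4 -> V=16
t=4: input=0 -> V=12
t=5: input=0 -> V=9
t=6: input=5 -> V=0 FIRE
t=7: input=0 -> V=0
t=8: input=2 -> V=8
t=9: input=0 -> V=6

Answer: 2 6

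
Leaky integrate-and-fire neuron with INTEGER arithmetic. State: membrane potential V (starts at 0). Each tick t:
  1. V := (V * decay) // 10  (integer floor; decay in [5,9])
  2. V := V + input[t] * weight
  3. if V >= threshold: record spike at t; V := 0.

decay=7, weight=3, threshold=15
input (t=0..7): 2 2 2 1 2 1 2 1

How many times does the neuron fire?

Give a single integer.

t=0: input=2 -> V=6
t=1: input=2 -> V=10
t=2: input=2 -> V=13
t=3: input=1 -> V=12
t=4: input=2 -> V=14
t=5: input=1 -> V=12
t=6: input=2 -> V=14
t=7: input=1 -> V=12

Answer: 0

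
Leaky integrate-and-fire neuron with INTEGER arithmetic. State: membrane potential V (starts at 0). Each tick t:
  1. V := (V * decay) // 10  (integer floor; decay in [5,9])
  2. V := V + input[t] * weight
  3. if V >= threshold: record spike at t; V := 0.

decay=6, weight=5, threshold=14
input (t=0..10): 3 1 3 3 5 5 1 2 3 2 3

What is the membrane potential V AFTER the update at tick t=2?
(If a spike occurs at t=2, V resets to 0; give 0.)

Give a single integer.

Answer: 0

Derivation:
t=0: input=3 -> V=0 FIRE
t=1: input=1 -> V=5
t=2: input=3 -> V=0 FIRE
t=3: input=3 -> V=0 FIRE
t=4: input=5 -> V=0 FIRE
t=5: input=5 -> V=0 FIRE
t=6: input=1 -> V=5
t=7: input=2 -> V=13
t=8: input=3 -> V=0 FIRE
t=9: input=2 -> V=10
t=10: input=3 -> V=0 FIRE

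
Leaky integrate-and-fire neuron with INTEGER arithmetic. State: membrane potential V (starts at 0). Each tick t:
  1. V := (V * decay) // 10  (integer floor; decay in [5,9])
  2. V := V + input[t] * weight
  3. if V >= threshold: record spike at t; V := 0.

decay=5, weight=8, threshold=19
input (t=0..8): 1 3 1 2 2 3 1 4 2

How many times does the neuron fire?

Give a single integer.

t=0: input=1 -> V=8
t=1: input=3 -> V=0 FIRE
t=2: input=1 -> V=8
t=3: input=2 -> V=0 FIRE
t=4: input=2 -> V=16
t=5: input=3 -> V=0 FIRE
t=6: input=1 -> V=8
t=7: input=4 -> V=0 FIRE
t=8: input=2 -> V=16

Answer: 4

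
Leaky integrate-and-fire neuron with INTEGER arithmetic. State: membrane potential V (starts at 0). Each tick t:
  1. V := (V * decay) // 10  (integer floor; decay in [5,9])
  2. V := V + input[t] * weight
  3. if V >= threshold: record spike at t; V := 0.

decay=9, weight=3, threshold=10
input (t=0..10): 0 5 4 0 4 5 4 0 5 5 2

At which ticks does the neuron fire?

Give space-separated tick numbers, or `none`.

t=0: input=0 -> V=0
t=1: input=5 -> V=0 FIRE
t=2: input=4 -> V=0 FIRE
t=3: input=0 -> V=0
t=4: input=4 -> V=0 FIRE
t=5: input=5 -> V=0 FIRE
t=6: input=4 -> V=0 FIRE
t=7: input=0 -> V=0
t=8: input=5 -> V=0 FIRE
t=9: input=5 -> V=0 FIRE
t=10: input=2 -> V=6

Answer: 1 2 4 5 6 8 9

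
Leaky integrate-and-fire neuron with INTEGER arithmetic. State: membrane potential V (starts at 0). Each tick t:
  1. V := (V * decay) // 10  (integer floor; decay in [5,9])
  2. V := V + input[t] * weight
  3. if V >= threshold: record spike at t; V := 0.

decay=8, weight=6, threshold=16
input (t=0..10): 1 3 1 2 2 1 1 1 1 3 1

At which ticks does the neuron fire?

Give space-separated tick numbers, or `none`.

Answer: 1 3 6 9

Derivation:
t=0: input=1 -> V=6
t=1: input=3 -> V=0 FIRE
t=2: input=1 -> V=6
t=3: input=2 -> V=0 FIRE
t=4: input=2 -> V=12
t=5: input=1 -> V=15
t=6: input=1 -> V=0 FIRE
t=7: input=1 -> V=6
t=8: input=1 -> V=10
t=9: input=3 -> V=0 FIRE
t=10: input=1 -> V=6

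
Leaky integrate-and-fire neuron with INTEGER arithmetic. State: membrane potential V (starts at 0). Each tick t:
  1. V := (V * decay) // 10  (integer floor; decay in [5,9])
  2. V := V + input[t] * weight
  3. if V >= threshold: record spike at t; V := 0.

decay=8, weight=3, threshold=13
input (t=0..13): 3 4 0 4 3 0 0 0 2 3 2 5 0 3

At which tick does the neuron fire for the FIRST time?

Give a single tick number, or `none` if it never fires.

t=0: input=3 -> V=9
t=1: input=4 -> V=0 FIRE
t=2: input=0 -> V=0
t=3: input=4 -> V=12
t=4: input=3 -> V=0 FIRE
t=5: input=0 -> V=0
t=6: input=0 -> V=0
t=7: input=0 -> V=0
t=8: input=2 -> V=6
t=9: input=3 -> V=0 FIRE
t=10: input=2 -> V=6
t=11: input=5 -> V=0 FIRE
t=12: input=0 -> V=0
t=13: input=3 -> V=9

Answer: 1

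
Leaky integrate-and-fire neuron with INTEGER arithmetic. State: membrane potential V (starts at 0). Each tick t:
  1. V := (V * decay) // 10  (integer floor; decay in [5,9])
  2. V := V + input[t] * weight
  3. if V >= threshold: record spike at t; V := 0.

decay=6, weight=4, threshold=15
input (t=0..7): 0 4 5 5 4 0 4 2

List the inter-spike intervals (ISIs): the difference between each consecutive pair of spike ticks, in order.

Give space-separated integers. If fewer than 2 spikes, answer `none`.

Answer: 1 1 1 2

Derivation:
t=0: input=0 -> V=0
t=1: input=4 -> V=0 FIRE
t=2: input=5 -> V=0 FIRE
t=3: input=5 -> V=0 FIRE
t=4: input=4 -> V=0 FIRE
t=5: input=0 -> V=0
t=6: input=4 -> V=0 FIRE
t=7: input=2 -> V=8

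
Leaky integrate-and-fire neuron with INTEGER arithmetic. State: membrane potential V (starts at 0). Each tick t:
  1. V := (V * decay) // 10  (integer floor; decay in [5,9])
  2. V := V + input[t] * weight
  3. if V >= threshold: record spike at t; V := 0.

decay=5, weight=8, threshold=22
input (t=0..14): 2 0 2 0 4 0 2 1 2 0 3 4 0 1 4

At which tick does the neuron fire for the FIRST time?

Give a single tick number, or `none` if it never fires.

t=0: input=2 -> V=16
t=1: input=0 -> V=8
t=2: input=2 -> V=20
t=3: input=0 -> V=10
t=4: input=4 -> V=0 FIRE
t=5: input=0 -> V=0
t=6: input=2 -> V=16
t=7: input=1 -> V=16
t=8: input=2 -> V=0 FIRE
t=9: input=0 -> V=0
t=10: input=3 -> V=0 FIRE
t=11: input=4 -> V=0 FIRE
t=12: input=0 -> V=0
t=13: input=1 -> V=8
t=14: input=4 -> V=0 FIRE

Answer: 4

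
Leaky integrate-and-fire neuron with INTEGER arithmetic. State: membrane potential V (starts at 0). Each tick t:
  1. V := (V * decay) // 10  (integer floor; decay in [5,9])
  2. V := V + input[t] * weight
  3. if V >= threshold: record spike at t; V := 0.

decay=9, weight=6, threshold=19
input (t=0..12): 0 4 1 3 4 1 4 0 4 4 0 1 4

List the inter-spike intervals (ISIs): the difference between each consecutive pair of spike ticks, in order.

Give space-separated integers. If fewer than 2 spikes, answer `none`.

t=0: input=0 -> V=0
t=1: input=4 -> V=0 FIRE
t=2: input=1 -> V=6
t=3: input=3 -> V=0 FIRE
t=4: input=4 -> V=0 FIRE
t=5: input=1 -> V=6
t=6: input=4 -> V=0 FIRE
t=7: input=0 -> V=0
t=8: input=4 -> V=0 FIRE
t=9: input=4 -> V=0 FIRE
t=10: input=0 -> V=0
t=11: input=1 -> V=6
t=12: input=4 -> V=0 FIRE

Answer: 2 1 2 2 1 3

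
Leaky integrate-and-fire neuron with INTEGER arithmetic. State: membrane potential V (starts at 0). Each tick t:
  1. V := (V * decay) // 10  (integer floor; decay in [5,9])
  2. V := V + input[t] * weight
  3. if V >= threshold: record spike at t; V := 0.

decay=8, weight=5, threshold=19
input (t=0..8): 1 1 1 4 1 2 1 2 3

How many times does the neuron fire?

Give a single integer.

t=0: input=1 -> V=5
t=1: input=1 -> V=9
t=2: input=1 -> V=12
t=3: input=4 -> V=0 FIRE
t=4: input=1 -> V=5
t=5: input=2 -> V=14
t=6: input=1 -> V=16
t=7: input=2 -> V=0 FIRE
t=8: input=3 -> V=15

Answer: 2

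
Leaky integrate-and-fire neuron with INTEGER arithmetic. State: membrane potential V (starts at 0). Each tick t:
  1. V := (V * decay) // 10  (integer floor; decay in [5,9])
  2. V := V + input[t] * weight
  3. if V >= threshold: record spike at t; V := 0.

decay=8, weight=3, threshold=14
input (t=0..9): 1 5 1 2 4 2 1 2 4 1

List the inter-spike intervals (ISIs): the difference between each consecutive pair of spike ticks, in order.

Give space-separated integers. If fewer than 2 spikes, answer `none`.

t=0: input=1 -> V=3
t=1: input=5 -> V=0 FIRE
t=2: input=1 -> V=3
t=3: input=2 -> V=8
t=4: input=4 -> V=0 FIRE
t=5: input=2 -> V=6
t=6: input=1 -> V=7
t=7: input=2 -> V=11
t=8: input=4 -> V=0 FIRE
t=9: input=1 -> V=3

Answer: 3 4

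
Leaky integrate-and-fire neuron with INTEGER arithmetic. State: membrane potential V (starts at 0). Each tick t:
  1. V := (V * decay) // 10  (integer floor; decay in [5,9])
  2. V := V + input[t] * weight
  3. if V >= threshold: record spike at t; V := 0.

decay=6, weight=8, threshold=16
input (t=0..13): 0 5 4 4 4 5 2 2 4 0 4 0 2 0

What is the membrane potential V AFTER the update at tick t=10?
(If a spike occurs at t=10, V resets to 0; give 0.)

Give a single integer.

Answer: 0

Derivation:
t=0: input=0 -> V=0
t=1: input=5 -> V=0 FIRE
t=2: input=4 -> V=0 FIRE
t=3: input=4 -> V=0 FIRE
t=4: input=4 -> V=0 FIRE
t=5: input=5 -> V=0 FIRE
t=6: input=2 -> V=0 FIRE
t=7: input=2 -> V=0 FIRE
t=8: input=4 -> V=0 FIRE
t=9: input=0 -> V=0
t=10: input=4 -> V=0 FIRE
t=11: input=0 -> V=0
t=12: input=2 -> V=0 FIRE
t=13: input=0 -> V=0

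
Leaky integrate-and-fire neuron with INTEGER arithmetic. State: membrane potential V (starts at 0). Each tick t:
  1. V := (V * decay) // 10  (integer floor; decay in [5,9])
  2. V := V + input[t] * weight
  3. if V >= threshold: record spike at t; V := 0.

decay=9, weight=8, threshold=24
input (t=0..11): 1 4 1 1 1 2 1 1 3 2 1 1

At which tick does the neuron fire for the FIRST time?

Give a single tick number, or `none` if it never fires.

t=0: input=1 -> V=8
t=1: input=4 -> V=0 FIRE
t=2: input=1 -> V=8
t=3: input=1 -> V=15
t=4: input=1 -> V=21
t=5: input=2 -> V=0 FIRE
t=6: input=1 -> V=8
t=7: input=1 -> V=15
t=8: input=3 -> V=0 FIRE
t=9: input=2 -> V=16
t=10: input=1 -> V=22
t=11: input=1 -> V=0 FIRE

Answer: 1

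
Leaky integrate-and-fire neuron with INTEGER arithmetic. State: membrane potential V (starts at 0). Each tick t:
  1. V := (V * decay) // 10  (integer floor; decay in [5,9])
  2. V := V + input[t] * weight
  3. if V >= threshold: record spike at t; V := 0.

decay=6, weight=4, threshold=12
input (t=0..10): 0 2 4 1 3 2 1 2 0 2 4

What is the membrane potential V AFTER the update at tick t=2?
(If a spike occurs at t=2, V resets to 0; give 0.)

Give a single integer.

Answer: 0

Derivation:
t=0: input=0 -> V=0
t=1: input=2 -> V=8
t=2: input=4 -> V=0 FIRE
t=3: input=1 -> V=4
t=4: input=3 -> V=0 FIRE
t=5: input=2 -> V=8
t=6: input=1 -> V=8
t=7: input=2 -> V=0 FIRE
t=8: input=0 -> V=0
t=9: input=2 -> V=8
t=10: input=4 -> V=0 FIRE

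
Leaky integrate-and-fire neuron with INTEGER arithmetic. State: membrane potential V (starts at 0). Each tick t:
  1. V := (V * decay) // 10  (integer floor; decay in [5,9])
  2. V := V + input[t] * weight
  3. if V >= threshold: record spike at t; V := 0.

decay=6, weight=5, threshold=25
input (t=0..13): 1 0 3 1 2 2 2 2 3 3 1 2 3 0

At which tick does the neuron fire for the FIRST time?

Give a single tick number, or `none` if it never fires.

Answer: 8

Derivation:
t=0: input=1 -> V=5
t=1: input=0 -> V=3
t=2: input=3 -> V=16
t=3: input=1 -> V=14
t=4: input=2 -> V=18
t=5: input=2 -> V=20
t=6: input=2 -> V=22
t=7: input=2 -> V=23
t=8: input=3 -> V=0 FIRE
t=9: input=3 -> V=15
t=10: input=1 -> V=14
t=11: input=2 -> V=18
t=12: input=3 -> V=0 FIRE
t=13: input=0 -> V=0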